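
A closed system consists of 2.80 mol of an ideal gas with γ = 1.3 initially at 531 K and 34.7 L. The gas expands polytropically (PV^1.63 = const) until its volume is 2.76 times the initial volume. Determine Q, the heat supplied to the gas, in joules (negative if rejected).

-10200 J

P₁ = nRT₁/V₁ = 2.80×8.314×531/34.7 = 356 kPa.
Polytropic n=1.63: T₂ = T₁(V₁/V₂)^(n−1) = 531×(0.362)^0.63 = 280 K; P₂ = P₁(V₁/V₂)^n = 68.1 kPa.
W = (P₁V₁−P₂V₂)/(n−1) = (356×34.7−68.1×95.8)/0.63 = 9270 J.
ΔU = nCvΔT = 2.80×27.7×(280−531) = -19500 J.
Q = ΔU + W = -10200 J.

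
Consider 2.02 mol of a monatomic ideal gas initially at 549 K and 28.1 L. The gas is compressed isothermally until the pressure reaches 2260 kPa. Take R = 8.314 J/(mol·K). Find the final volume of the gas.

4.08 L

P₁ = nRT₁/V₁ = 2.02×8.314×549/28.1 = 328 kPa.
Isothermal: T stays 549 K; PV = const ⇒ V₂ = 4.08 L, P₂ = 2260 kPa.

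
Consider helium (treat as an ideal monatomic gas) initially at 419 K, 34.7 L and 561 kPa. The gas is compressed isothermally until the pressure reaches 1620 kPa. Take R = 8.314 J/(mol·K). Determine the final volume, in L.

12.0 L

Isothermal: T stays 419 K; PV = const ⇒ V₂ = 12.0 L, P₂ = 1620 kPa.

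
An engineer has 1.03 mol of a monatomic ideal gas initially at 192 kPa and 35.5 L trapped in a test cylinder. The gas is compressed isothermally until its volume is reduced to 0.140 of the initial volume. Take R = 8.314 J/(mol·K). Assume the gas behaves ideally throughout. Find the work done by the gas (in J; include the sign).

-13400 J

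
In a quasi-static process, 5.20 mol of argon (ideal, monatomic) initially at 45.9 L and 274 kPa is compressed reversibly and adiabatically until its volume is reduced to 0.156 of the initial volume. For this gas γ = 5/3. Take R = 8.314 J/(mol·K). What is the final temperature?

1000 K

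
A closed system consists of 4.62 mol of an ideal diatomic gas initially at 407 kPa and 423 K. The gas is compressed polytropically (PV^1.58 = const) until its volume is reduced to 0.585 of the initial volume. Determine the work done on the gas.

10200 J

V₁ = nRT₁/P₁ = 4.62×8.314×423/407 = 39.9 L.
Polytropic n=1.58: T₂ = T₁(V₁/V₂)^(n−1) = 423×(1.71)^0.58 = 577 K; P₂ = P₁(V₁/V₂)^n = 949 kPa.
W = (P₁V₁−P₂V₂)/(n−1) = (407×39.9−949×23.4)/0.58 = -10200 J.
Work done on the gas = −W_by = 10200 J.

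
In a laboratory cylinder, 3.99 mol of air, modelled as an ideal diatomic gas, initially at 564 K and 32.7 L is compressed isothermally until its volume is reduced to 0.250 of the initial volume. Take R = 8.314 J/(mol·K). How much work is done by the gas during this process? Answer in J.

-25900 J

P₁ = nRT₁/V₁ = 3.99×8.314×564/32.7 = 572 kPa.
Isothermal: T stays 564 K; PV = const ⇒ V₂ = 8.18 L, P₂ = 2290 kPa.
W = nRT ln(V₂/V₁) = 3.99×8.314×564×ln(0.250) = -25900 J.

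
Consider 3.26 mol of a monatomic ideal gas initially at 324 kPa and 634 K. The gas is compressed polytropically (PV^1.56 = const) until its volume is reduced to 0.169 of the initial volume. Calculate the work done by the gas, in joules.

V₁ = nRT₁/P₁ = 3.26×8.314×634/324 = 53.0 L.
Polytropic n=1.56: T₂ = T₁(V₁/V₂)^(n−1) = 634×(5.92)^0.56 = 1720 K; P₂ = P₁(V₁/V₂)^n = 5190 kPa.
W = (P₁V₁−P₂V₂)/(n−1) = (324×53.0−5190×8.96)/0.56 = -52400 J.

-52400 J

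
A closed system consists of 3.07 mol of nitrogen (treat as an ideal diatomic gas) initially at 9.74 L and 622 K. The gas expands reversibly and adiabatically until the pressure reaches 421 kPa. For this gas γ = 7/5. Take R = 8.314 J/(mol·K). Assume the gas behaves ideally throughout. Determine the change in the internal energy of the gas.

P₁ = nRT₁/V₁ = 3.07×8.314×622/9.74 = 1630 kPa.
Adiabatic: T₂/T₁ = (P₂/P₁)^((γ−1)/γ) ⇒ T₂ = 622×(0.258)^0.286 = 422 K; V₂ = 25.6 L.
For an ideal gas ΔU = nCvΔT with Cv = (5/2)R = 20.8 J/(mol·K).
ΔU = 3.07×20.8×(422−622) = -12700 J.

-12700 J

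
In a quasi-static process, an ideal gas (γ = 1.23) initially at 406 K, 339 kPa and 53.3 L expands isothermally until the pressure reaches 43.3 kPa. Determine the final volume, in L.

Isothermal: T stays 406 K; PV = const ⇒ V₂ = 417 L, P₂ = 43.3 kPa.

417 L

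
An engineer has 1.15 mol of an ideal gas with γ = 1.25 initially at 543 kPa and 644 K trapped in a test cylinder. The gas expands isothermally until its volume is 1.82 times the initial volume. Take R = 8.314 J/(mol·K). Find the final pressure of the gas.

298 kPa

V₁ = nRT₁/P₁ = 1.15×8.314×644/543 = 11.3 L.
Isothermal: T stays 644 K; PV = const ⇒ V₂ = 20.6 L, P₂ = 298 kPa.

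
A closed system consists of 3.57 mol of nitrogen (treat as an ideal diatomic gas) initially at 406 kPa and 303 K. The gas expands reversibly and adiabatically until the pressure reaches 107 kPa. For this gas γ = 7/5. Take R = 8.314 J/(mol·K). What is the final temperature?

207 K

V₁ = nRT₁/P₁ = 3.57×8.314×303/406 = 22.2 L.
Adiabatic: T₂/T₁ = (P₂/P₁)^((γ−1)/γ) ⇒ T₂ = 303×(0.264)^0.286 = 207 K; V₂ = 57.4 L.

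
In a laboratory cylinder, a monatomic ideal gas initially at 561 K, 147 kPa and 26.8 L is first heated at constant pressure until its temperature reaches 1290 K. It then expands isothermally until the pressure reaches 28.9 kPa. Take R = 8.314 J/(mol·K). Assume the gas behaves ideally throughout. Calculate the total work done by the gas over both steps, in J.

n = P₁V₁/(RT₁) = 147×26.8/(8.314×561) = 0.845 mol.
Step 1 — Isobaric: P stays 147 kPa; V/T = const ⇒ T₂ = 1290 K, V₂ = 61.6 L.
W = PΔV = 147×(61.6−26.8) kPa·L = 5120 J.
ΔU = nCvΔT = 0.845×12.5×(1290−561) = 7680 J.
Q = ΔU + W = nCpΔT = 12800 J.
State after step 1: P = 147 kPa, V = 61.6 L, T = 1290 K.
Step 2 — Isothermal: T stays 1290 K; PV = const ⇒ V₂ = 313 L, P₂ = 28.9 kPa.
ΔU = 0 (ideal gas, T constant).
W = nRT ln(V₂/V₁) = 0.845×8.314×1290×ln(5.09) = 14700 J.
Q = ΔU + W = 14700 J.
Net over both steps: W = 19900 J, Q = 27500 J, ΔU = 7680 J.

19900 J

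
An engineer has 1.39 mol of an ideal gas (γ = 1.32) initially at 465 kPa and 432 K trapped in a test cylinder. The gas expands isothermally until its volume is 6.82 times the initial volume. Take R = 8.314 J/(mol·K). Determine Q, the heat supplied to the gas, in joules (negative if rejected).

9580 J

V₁ = nRT₁/P₁ = 1.39×8.314×432/465 = 10.7 L.
Isothermal: T stays 432 K; PV = const ⇒ V₂ = 73.2 L, P₂ = 68.2 kPa.
ΔU = 0 (ideal gas, T constant).
W = nRT ln(V₂/V₁) = 1.39×8.314×432×ln(6.82) = 9580 J.
Q = ΔU + W = 9580 J.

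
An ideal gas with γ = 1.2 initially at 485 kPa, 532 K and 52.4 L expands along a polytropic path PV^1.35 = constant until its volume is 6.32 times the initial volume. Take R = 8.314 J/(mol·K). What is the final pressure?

Polytropic n=1.35: T₂ = T₁(V₁/V₂)^(n−1) = 532×(0.158)^0.35 = 279 K; P₂ = P₁(V₁/V₂)^n = 40.3 kPa.

40.3 kPa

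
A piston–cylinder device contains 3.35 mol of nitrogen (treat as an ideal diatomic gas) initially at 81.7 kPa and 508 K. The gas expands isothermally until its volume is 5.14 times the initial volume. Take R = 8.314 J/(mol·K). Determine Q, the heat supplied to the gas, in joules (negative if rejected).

V₁ = nRT₁/P₁ = 3.35×8.314×508/81.7 = 173 L.
Isothermal: T stays 508 K; PV = const ⇒ V₂ = 890 L, P₂ = 15.9 kPa.
ΔU = 0 (ideal gas, T constant).
W = nRT ln(V₂/V₁) = 3.35×8.314×508×ln(5.14) = 23200 J.
Q = ΔU + W = 23200 J.

23200 J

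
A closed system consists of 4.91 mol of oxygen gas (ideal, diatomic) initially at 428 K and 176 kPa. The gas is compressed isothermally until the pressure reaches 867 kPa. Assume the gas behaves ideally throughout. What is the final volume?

V₁ = nRT₁/P₁ = 4.91×8.314×428/176 = 99.3 L.
Isothermal: T stays 428 K; PV = const ⇒ V₂ = 20.2 L, P₂ = 867 kPa.

20.2 L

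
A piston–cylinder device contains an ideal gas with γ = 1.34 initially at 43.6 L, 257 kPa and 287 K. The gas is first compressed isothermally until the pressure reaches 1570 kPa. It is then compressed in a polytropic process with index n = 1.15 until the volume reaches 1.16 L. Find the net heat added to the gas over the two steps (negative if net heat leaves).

n = P₁V₁/(RT₁) = 257×43.6/(8.314×287) = 4.70 mol.
Step 1 — Isothermal: T stays 287 K; PV = const ⇒ V₂ = 7.14 L, P₂ = 1570 kPa.
ΔU = 0 (ideal gas, T constant).
W = nRT ln(V₂/V₁) = 4.70×8.314×287×ln(0.164) = -20300 J.
Q = ΔU + W = -20300 J.
State after step 1: P = 1570 kPa, V = 7.14 L, T = 287 K.
Step 2 — Polytropic n=1.15: T₂ = T₁(V₁/V₂)^(n−1) = 287×(6.15)^0.15 = 377 K; P₂ = P₁(V₁/V₂)^n = 12700 kPa.
W = (P₁V₁−P₂V₂)/(n−1) = (1570×7.14−12700×1.16)/0.15 = -23400 J.
ΔU = nCvΔT = 4.70×24.5×(377−287) = 10300 J.
Q = ΔU + W = -13100 J.
Net over both steps: W = -43700 J, Q = -33400 J, ΔU = 10300 J.

-33400 J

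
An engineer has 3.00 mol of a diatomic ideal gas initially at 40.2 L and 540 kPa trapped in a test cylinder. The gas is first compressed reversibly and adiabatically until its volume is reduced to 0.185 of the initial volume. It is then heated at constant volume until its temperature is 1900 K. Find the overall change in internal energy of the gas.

T₁ = P₁V₁/(nR) = 540×40.2/(3.00×8.314) = 870 K.
Step 1 — Adiabatic: TV^(γ−1) = const ⇒ T₂ = 870×(5.41)^0.400 = 1710 K; PV^γ = const ⇒ P₂ = 5730 kPa.
ΔU = nCvΔT = 3.00×20.8×(1710−870) = 52300 J.
Q = 0 for an adiabatic process, so W = −ΔU = -52300 J.
State after step 1: P = 5730 kPa, V = 7.44 L, T = 1710 K.
Step 2 — Isochoric: V stays 7.44 L; P/T = const ⇒ T₂ = 1900 K, P₂ = 6370 kPa.
W = 0 (no volume change).
ΔU = nCvΔT = 3.00×20.8×(1900−1710) = 11900 J.
Q = ΔU = 11900 J.
Net over both steps: W = -52300 J, Q = 11900 J, ΔU = 64200 J.

64200 J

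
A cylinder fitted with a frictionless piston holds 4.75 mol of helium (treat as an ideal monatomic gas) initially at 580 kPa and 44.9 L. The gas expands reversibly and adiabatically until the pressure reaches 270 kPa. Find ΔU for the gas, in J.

-10300 J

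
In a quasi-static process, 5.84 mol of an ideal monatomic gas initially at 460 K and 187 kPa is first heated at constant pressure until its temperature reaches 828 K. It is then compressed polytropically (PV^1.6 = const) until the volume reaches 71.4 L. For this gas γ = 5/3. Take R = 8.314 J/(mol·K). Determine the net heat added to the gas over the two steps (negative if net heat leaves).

V₁ = nRT₁/P₁ = 5.84×8.314×460/187 = 119 L.
Step 1 — Isobaric: P stays 187 kPa; V/T = const ⇒ T₂ = 828 K, V₂ = 215 L.
W = PΔV = 187×(215−119) kPa·L = 17900 J.
ΔU = nCvΔT = 5.84×12.5×(828−460) = 26800 J.
Q = ΔU + W = nCpΔT = 44700 J.
State after step 1: P = 187 kPa, V = 215 L, T = 828 K.
Step 2 — Polytropic n=1.6: T₂ = T₁(V₁/V₂)^(n−1) = 828×(3.01)^0.60 = 1600 K; P₂ = P₁(V₁/V₂)^n = 1090 kPa.
W = (P₁V₁−P₂V₂)/(n−1) = (187×215−1090×71.4)/0.60 = -62800 J.
ΔU = nCvΔT = 5.84×12.5×(1600−828) = 56500 J.
Q = ΔU + W = -6280 J.
Net over both steps: W = -44900 J, Q = 38400 J, ΔU = 83300 J.

38400 J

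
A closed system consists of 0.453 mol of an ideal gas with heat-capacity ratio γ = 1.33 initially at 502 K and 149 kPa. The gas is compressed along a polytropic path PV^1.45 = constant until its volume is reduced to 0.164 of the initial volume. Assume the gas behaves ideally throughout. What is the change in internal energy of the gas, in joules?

V₁ = nRT₁/P₁ = 0.453×8.314×502/149 = 12.7 L.
Polytropic n=1.45: T₂ = T₁(V₁/V₂)^(n−1) = 502×(6.10)^0.45 = 1130 K; P₂ = P₁(V₁/V₂)^n = 2050 kPa.
For an ideal gas ΔU = nCvΔT with Cv = R/(γ−1) = 25.2 J/(mol·K).
ΔU = 0.453×25.2×(1130−502) = 7200 J.

7200 J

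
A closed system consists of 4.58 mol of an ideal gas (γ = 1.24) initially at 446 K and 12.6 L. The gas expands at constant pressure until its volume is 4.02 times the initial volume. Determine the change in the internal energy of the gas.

214000 J

P₁ = nRT₁/V₁ = 4.58×8.314×446/12.6 = 1350 kPa.
Isobaric: P stays 1350 kPa; V/T = const ⇒ T₂ = 1790 K, V₂ = 50.7 L.
For an ideal gas ΔU = nCvΔT with Cv = R/(γ−1) = 34.6 J/(mol·K).
ΔU = 4.58×34.6×(1790−446) = 214000 J.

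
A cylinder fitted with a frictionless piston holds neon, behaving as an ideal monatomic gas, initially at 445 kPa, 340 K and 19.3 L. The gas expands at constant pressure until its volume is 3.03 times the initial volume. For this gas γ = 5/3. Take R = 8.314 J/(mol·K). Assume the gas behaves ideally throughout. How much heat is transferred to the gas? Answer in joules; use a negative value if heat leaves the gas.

43600 J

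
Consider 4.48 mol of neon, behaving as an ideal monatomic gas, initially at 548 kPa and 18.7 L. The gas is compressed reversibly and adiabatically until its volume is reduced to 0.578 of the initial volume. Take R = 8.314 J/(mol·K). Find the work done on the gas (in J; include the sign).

6780 J

T₁ = P₁V₁/(nR) = 548×18.7/(4.48×8.314) = 275 K.
Adiabatic: TV^(γ−1) = const ⇒ T₂ = 275×(1.73)^0.667 = 397 K; PV^γ = const ⇒ P₂ = 1370 kPa.
ΔU = nCvΔT = 4.48×12.5×(397−275) = 6780 J.
Q = 0 for an adiabatic process, so W = −ΔU = -6780 J.
Work done on the gas = −W_by = 6780 J.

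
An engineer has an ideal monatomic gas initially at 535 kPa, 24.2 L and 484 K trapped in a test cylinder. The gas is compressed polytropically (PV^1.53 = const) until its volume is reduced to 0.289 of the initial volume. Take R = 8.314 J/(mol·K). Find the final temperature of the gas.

934 K

Polytropic n=1.53: T₂ = T₁(V₁/V₂)^(n−1) = 484×(3.46)^0.53 = 934 K; P₂ = P₁(V₁/V₂)^n = 3570 kPa.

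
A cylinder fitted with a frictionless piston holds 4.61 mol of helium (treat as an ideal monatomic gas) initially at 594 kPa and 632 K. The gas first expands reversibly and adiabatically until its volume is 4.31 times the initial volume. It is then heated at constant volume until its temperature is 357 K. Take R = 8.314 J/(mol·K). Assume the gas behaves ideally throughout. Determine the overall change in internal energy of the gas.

V₁ = nRT₁/P₁ = 4.61×8.314×632/594 = 40.8 L.
Step 1 — Adiabatic: TV^(γ−1) = const ⇒ T₂ = 632×(0.232)^0.667 = 239 K; PV^γ = const ⇒ P₂ = 52.0 kPa.
ΔU = nCvΔT = 4.61×12.5×(239−632) = -22600 J.
Q = 0 for an adiabatic process, so W = −ΔU = 22600 J.
State after step 1: P = 52.0 kPa, V = 176 L, T = 239 K.
Step 2 — Isochoric: V stays 176 L; P/T = const ⇒ T₂ = 357 K, P₂ = 77.9 kPa.
W = 0 (no volume change).
ΔU = nCvΔT = 4.61×12.5×(357−239) = 6810 J.
Q = ΔU = 6810 J.
Net over both steps: W = 22600 J, Q = 6810 J, ΔU = -15800 J.

-15800 J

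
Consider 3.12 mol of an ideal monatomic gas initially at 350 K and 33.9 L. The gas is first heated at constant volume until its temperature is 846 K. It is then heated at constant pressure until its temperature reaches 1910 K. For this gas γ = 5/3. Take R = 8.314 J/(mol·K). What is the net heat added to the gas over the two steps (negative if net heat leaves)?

88300 J

P₁ = nRT₁/V₁ = 3.12×8.314×350/33.9 = 268 kPa.
Step 1 — Isochoric: V stays 33.9 L; P/T = const ⇒ T₂ = 846 K, P₂ = 647 kPa.
W = 0 (no volume change).
ΔU = nCvΔT = 3.12×12.5×(846−350) = 19300 J.
Q = ΔU = 19300 J.
State after step 1: P = 647 kPa, V = 33.9 L, T = 846 K.
Step 2 — Isobaric: P stays 647 kPa; V/T = const ⇒ T₂ = 1910 K, V₂ = 76.5 L.
W = PΔV = 647×(76.5−33.9) kPa·L = 27600 J.
ΔU = nCvΔT = 3.12×12.5×(1910−846) = 41400 J.
Q = ΔU + W = nCpΔT = 69000 J.
Net over both steps: W = 27600 J, Q = 88300 J, ΔU = 60700 J.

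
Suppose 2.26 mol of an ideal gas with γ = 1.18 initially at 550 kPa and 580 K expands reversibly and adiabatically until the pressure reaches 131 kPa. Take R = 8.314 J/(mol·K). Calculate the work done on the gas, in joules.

V₁ = nRT₁/P₁ = 2.26×8.314×580/550 = 19.8 L.
Adiabatic: T₂/T₁ = (P₂/P₁)^((γ−1)/γ) ⇒ T₂ = 580×(0.238)^0.153 = 466 K; V₂ = 66.8 L.
ΔU = nCvΔT = 2.26×46.2×(466−580) = -11900 J.
Q = 0 for an adiabatic process, so W = −ΔU = 11900 J.
Work done on the gas = −W_by = -11900 J.

-11900 J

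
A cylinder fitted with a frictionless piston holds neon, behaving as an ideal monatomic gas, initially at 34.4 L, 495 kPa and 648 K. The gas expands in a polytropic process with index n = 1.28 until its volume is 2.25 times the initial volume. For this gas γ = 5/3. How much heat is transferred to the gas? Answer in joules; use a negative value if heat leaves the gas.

n = P₁V₁/(RT₁) = 495×34.4/(8.314×648) = 3.16 mol.
Polytropic n=1.28: T₂ = T₁(V₁/V₂)^(n−1) = 648×(0.444)^0.28 = 516 K; P₂ = P₁(V₁/V₂)^n = 175 kPa.
W = (P₁V₁−P₂V₂)/(n−1) = (495×34.4−175×77.4)/0.28 = 12400 J.
ΔU = nCvΔT = 3.16×12.5×(516−648) = -5190 J.
Q = ΔU + W = 7160 J.

7160 J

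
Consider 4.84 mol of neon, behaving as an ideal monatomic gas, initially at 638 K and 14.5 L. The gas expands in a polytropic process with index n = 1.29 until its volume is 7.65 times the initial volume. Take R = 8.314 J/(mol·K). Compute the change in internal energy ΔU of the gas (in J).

-17200 J

P₁ = nRT₁/V₁ = 4.84×8.314×638/14.5 = 1770 kPa.
Polytropic n=1.29: T₂ = T₁(V₁/V₂)^(n−1) = 638×(0.131)^0.29 = 354 K; P₂ = P₁(V₁/V₂)^n = 128 kPa.
For an ideal gas ΔU = nCvΔT with Cv = (3/2)R = 12.5 J/(mol·K).
ΔU = 4.84×12.5×(354−638) = -17200 J.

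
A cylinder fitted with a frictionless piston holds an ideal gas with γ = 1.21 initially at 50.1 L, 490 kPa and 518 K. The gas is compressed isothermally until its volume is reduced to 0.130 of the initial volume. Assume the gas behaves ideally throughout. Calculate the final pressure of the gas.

3770 kPa

Isothermal: T stays 518 K; PV = const ⇒ V₂ = 6.51 L, P₂ = 3770 kPa.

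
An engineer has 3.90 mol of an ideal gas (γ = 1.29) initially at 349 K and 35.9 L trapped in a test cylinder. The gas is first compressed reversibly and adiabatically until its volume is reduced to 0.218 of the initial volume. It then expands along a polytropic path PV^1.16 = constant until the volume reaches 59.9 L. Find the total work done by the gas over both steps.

8900 J

P₁ = nRT₁/V₁ = 3.90×8.314×349/35.9 = 315 kPa.
Step 1 — Adiabatic: TV^(γ−1) = const ⇒ T₂ = 349×(4.59)^0.290 = 543 K; PV^γ = const ⇒ P₂ = 2250 kPa.
ΔU = nCvΔT = 3.90×28.7×(543−349) = 21700 J.
Q = 0 for an adiabatic process, so W = −ΔU = -21700 J.
State after step 1: P = 2250 kPa, V = 7.83 L, T = 543 K.
Step 2 — Polytropic n=1.16: T₂ = T₁(V₁/V₂)^(n−1) = 543×(0.131)^0.16 = 392 K; P₂ = P₁(V₁/V₂)^n = 212 kPa.
W = (P₁V₁−P₂V₂)/(n−1) = (2250×7.83−212×59.9)/0.16 = 30600 J.
ΔU = nCvΔT = 3.90×28.7×(392−543) = -16900 J.
Q = ΔU + W = 13700 J.
Net over both steps: W = 8900 J, Q = 13700 J, ΔU = 4800 J.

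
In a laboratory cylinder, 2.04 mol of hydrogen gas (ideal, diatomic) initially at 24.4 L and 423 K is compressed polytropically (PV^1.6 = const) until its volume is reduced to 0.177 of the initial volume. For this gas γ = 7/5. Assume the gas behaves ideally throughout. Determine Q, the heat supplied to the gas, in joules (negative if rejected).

P₁ = nRT₁/V₁ = 2.04×8.314×423/24.4 = 294 kPa.
Polytropic n=1.6: T₂ = T₁(V₁/V₂)^(n−1) = 423×(5.65)^0.60 = 1200 K; P₂ = P₁(V₁/V₂)^n = 4690 kPa.
W = (P₁V₁−P₂V₂)/(n−1) = (294×24.4−4690×4.32)/0.60 = -21800 J.
ΔU = nCvΔT = 2.04×20.8×(1200−423) = 32800 J.
Q = ΔU + W = 10900 J.

10900 J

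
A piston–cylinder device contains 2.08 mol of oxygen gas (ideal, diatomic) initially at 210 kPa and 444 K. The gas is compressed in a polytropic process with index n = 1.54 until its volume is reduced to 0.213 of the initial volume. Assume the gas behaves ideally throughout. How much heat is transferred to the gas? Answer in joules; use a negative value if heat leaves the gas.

V₁ = nRT₁/P₁ = 2.08×8.314×444/210 = 36.6 L.
Polytropic n=1.54: T₂ = T₁(V₁/V₂)^(n−1) = 444×(4.69)^0.54 = 1020 K; P₂ = P₁(V₁/V₂)^n = 2270 kPa.
W = (P₁V₁−P₂V₂)/(n−1) = (210×36.6−2270×7.79)/0.54 = -18600 J.
ΔU = nCvΔT = 2.08×20.8×(1020−444) = 25100 J.
Q = ΔU + W = 6490 J.

6490 J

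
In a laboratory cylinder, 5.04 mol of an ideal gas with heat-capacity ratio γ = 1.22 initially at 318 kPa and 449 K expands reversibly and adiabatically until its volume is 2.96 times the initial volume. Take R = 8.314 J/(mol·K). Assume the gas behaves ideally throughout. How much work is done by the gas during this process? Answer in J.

V₁ = nRT₁/P₁ = 5.04×8.314×449/318 = 59.2 L.
Adiabatic: TV^(γ−1) = const ⇒ T₂ = 449×(0.338)^0.220 = 354 K; PV^γ = const ⇒ P₂ = 84.6 kPa.
ΔU = nCvΔT = 5.04×37.8×(354−449) = -18200 J.
Q = 0 for an adiabatic process, so W = −ΔU = 18200 J.

18200 J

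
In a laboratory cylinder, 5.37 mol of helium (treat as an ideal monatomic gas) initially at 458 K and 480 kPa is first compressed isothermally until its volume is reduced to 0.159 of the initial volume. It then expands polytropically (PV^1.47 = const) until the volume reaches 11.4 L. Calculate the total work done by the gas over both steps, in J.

-28200 J

V₁ = nRT₁/P₁ = 5.37×8.314×458/480 = 42.6 L.
Step 1 — Isothermal: T stays 458 K; PV = const ⇒ V₂ = 6.77 L, P₂ = 3020 kPa.
ΔU = 0 (ideal gas, T constant).
W = nRT ln(V₂/V₁) = 5.37×8.314×458×ln(0.159) = -37600 J.
Q = ΔU + W = -37600 J.
State after step 1: P = 3020 kPa, V = 6.77 L, T = 458 K.
Step 2 — Polytropic n=1.47: T₂ = T₁(V₁/V₂)^(n−1) = 458×(0.594)^0.47 = 359 K; P₂ = P₁(V₁/V₂)^n = 1400 kPa.
W = (P₁V₁−P₂V₂)/(n−1) = (3020×6.77−1400×11.4)/0.47 = 9440 J.
ΔU = nCvΔT = 5.37×12.5×(359−458) = -6660 J.
Q = ΔU + W = 2790 J.
Net over both steps: W = -28200 J, Q = -34800 J, ΔU = -6660 J.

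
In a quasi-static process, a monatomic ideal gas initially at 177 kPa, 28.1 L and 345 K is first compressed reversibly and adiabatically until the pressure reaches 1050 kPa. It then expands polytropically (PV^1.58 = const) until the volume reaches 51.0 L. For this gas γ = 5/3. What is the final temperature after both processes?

n = P₁V₁/(RT₁) = 177×28.1/(8.314×345) = 1.73 mol.
Step 1 — Adiabatic: T₂/T₁ = (P₂/P₁)^((γ−1)/γ) ⇒ T₂ = 345×(5.93)^0.400 = 703 K; V₂ = 9.66 L.
ΔU = nCvΔT = 1.73×12.5×(703−345) = 7750 J.
Q = 0 for an adiabatic process, so W = −ΔU = -7750 J.
State after step 1: P = 1050 kPa, V = 9.66 L, T = 703 K.
Step 2 — Polytropic n=1.58: T₂ = T₁(V₁/V₂)^(n−1) = 703×(0.189)^0.58 = 268 K; P₂ = P₁(V₁/V₂)^n = 75.7 kPa.
W = (P₁V₁−P₂V₂)/(n−1) = (1050×9.66−75.7×51.0)/0.58 = 10800 J.
ΔU = nCvΔT = 1.73×12.5×(268−703) = -9420 J.
Q = ΔU + W = 1410 J.
Net over both steps: W = 3080 J, Q = 1410 J, ΔU = -1670 J.

268 K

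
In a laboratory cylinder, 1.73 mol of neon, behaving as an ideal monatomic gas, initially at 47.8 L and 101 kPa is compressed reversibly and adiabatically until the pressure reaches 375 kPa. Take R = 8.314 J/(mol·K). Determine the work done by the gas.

T₁ = P₁V₁/(nR) = 101×47.8/(1.73×8.314) = 336 K.
Adiabatic: T₂/T₁ = (P₂/P₁)^((γ−1)/γ) ⇒ T₂ = 336×(3.71)^0.400 = 567 K; V₂ = 21.8 L.
ΔU = nCvΔT = 1.73×12.5×(567−336) = 5000 J.
Q = 0 for an adiabatic process, so W = −ΔU = -5000 J.

-5000 J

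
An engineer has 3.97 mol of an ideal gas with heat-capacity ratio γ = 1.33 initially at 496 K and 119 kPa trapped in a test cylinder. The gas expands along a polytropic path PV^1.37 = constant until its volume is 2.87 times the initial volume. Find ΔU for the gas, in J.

-16000 J

V₁ = nRT₁/P₁ = 3.97×8.314×496/119 = 138 L.
Polytropic n=1.37: T₂ = T₁(V₁/V₂)^(n−1) = 496×(0.348)^0.37 = 336 K; P₂ = P₁(V₁/V₂)^n = 28.1 kPa.
For an ideal gas ΔU = nCvΔT with Cv = R/(γ−1) = 25.2 J/(mol·K).
ΔU = 3.97×25.2×(336−496) = -16000 J.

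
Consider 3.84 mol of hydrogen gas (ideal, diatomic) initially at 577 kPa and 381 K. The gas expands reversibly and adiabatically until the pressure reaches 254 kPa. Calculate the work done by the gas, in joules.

V₁ = nRT₁/P₁ = 3.84×8.314×381/577 = 21.1 L.
Adiabatic: T₂/T₁ = (P₂/P₁)^((γ−1)/γ) ⇒ T₂ = 381×(0.440)^0.286 = 301 K; V₂ = 37.9 L.
ΔU = nCvΔT = 3.84×20.8×(301−381) = -6350 J.
Q = 0 for an adiabatic process, so W = −ΔU = 6350 J.

6350 J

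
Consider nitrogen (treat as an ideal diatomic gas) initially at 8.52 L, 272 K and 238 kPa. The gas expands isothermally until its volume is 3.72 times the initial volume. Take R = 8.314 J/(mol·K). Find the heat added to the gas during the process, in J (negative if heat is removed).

n = P₁V₁/(RT₁) = 238×8.52/(8.314×272) = 0.897 mol.
Isothermal: T stays 272 K; PV = const ⇒ V₂ = 31.7 L, P₂ = 64.0 kPa.
ΔU = 0 (ideal gas, T constant).
W = nRT ln(V₂/V₁) = 0.897×8.314×272×ln(3.72) = 2660 J.
Q = ΔU + W = 2660 J.

2660 J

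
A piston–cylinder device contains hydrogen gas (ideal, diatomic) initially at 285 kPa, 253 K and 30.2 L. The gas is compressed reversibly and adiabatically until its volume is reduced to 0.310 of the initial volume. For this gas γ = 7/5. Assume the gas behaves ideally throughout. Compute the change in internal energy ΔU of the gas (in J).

n = P₁V₁/(RT₁) = 285×30.2/(8.314×253) = 4.09 mol.
Adiabatic: TV^(γ−1) = const ⇒ T₂ = 253×(3.23)^0.400 = 404 K; PV^γ = const ⇒ P₂ = 1470 kPa.
For an ideal gas ΔU = nCvΔT with Cv = (5/2)R = 20.8 J/(mol·K).
ΔU = 4.09×20.8×(404−253) = 12900 J.

12900 J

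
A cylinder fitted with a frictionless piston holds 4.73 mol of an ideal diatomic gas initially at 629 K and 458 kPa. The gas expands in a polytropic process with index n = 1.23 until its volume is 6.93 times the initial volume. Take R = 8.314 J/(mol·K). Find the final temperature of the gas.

V₁ = nRT₁/P₁ = 4.73×8.314×629/458 = 54.0 L.
Polytropic n=1.23: T₂ = T₁(V₁/V₂)^(n−1) = 629×(0.144)^0.23 = 403 K; P₂ = P₁(V₁/V₂)^n = 42.3 kPa.

403 K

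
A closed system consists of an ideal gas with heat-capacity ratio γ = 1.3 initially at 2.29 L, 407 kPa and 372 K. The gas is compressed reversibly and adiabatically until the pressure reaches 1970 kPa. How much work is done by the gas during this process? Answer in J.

-1360 J

n = P₁V₁/(RT₁) = 407×2.29/(8.314×372) = 0.301 mol.
Adiabatic: T₂/T₁ = (P₂/P₁)^((γ−1)/γ) ⇒ T₂ = 372×(4.84)^0.231 = 535 K; V₂ = 0.681 L.
ΔU = nCvΔT = 0.301×27.7×(535−372) = 1360 J.
Q = 0 for an adiabatic process, so W = −ΔU = -1360 J.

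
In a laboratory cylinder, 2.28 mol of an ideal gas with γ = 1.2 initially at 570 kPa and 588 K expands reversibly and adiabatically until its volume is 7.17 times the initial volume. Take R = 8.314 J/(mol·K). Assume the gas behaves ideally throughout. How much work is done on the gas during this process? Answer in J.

-18100 J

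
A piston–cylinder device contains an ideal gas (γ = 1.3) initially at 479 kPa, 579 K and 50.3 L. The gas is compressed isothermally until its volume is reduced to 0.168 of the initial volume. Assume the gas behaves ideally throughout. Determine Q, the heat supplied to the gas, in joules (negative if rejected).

-43000 J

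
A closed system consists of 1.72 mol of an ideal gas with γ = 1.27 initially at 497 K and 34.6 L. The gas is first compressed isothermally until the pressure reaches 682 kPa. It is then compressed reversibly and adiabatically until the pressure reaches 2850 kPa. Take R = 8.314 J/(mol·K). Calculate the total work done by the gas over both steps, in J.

-17900 J

P₁ = nRT₁/V₁ = 1.72×8.314×497/34.6 = 205 kPa.
Step 1 — Isothermal: T stays 497 K; PV = const ⇒ V₂ = 10.4 L, P₂ = 682 kPa.
ΔU = 0 (ideal gas, T constant).
W = nRT ln(V₂/V₁) = 1.72×8.314×497×ln(0.301) = -8530 J.
Q = ΔU + W = -8530 J.
State after step 1: P = 682 kPa, V = 10.4 L, T = 497 K.
Step 2 — Adiabatic: T₂/T₁ = (P₂/P₁)^((γ−1)/γ) ⇒ T₂ = 497×(4.18)^0.213 = 674 K; V₂ = 3.38 L.
ΔU = nCvΔT = 1.72×30.8×(674−497) = 9350 J.
Q = 0 for an adiabatic process, so W = −ΔU = -9350 J.
Net over both steps: W = -17900 J, Q = -8530 J, ΔU = 9350 J.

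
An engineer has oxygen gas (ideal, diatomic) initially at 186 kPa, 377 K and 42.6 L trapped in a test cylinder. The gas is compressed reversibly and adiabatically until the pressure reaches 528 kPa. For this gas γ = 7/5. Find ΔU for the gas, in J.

6880 J

n = P₁V₁/(RT₁) = 186×42.6/(8.314×377) = 2.53 mol.
Adiabatic: T₂/T₁ = (P₂/P₁)^((γ−1)/γ) ⇒ T₂ = 377×(2.84)^0.286 = 508 K; V₂ = 20.2 L.
For an ideal gas ΔU = nCvΔT with Cv = (5/2)R = 20.8 J/(mol·K).
ΔU = 2.53×20.8×(508−377) = 6880 J.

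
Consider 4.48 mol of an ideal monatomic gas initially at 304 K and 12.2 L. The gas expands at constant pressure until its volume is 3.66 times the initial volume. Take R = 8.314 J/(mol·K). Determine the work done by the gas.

P₁ = nRT₁/V₁ = 4.48×8.314×304/12.2 = 928 kPa.
Isobaric: P stays 928 kPa; V/T = const ⇒ T₂ = 1110 K, V₂ = 44.7 L.
W = PΔV = 928×(44.7−12.2) kPa·L = 30100 J.

30100 J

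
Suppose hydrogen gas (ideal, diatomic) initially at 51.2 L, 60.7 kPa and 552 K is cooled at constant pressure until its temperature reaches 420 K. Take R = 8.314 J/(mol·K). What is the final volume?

Isobaric: P stays 60.7 kPa; V/T = const ⇒ T₂ = 420 K, V₂ = 39.0 L.

39.0 L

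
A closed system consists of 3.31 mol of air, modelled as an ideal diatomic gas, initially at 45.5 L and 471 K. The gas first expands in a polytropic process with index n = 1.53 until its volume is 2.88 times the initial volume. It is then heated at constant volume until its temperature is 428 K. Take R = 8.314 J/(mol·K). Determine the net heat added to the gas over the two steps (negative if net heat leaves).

P₁ = nRT₁/V₁ = 3.31×8.314×471/45.5 = 285 kPa.
Step 1 — Polytropic n=1.53: T₂ = T₁(V₁/V₂)^(n−1) = 471×(0.347)^0.53 = 269 K; P₂ = P₁(V₁/V₂)^n = 56.5 kPa.
W = (P₁V₁−P₂V₂)/(n−1) = (285×45.5−56.5×131)/0.53 = 10500 J.
ΔU = nCvΔT = 3.31×20.8×(269−471) = -13900 J.
Q = ΔU + W = -3410 J.
State after step 1: P = 56.5 kPa, V = 131 L, T = 269 K.
Step 2 — Isochoric: V stays 131 L; P/T = const ⇒ T₂ = 428 K, P₂ = 89.9 kPa.
W = 0 (no volume change).
ΔU = nCvΔT = 3.31×20.8×(428−269) = 10900 J.
Q = ΔU = 10900 J.
Net over both steps: W = 10500 J, Q = 7540 J, ΔU = -2960 J.

7540 J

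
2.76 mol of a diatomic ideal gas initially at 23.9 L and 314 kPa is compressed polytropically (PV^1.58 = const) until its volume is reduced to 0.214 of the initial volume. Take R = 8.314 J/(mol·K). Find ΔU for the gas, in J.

27100 J

T₁ = P₁V₁/(nR) = 314×23.9/(2.76×8.314) = 327 K.
Polytropic n=1.58: T₂ = T₁(V₁/V₂)^(n−1) = 327×(4.67)^0.58 = 800 K; P₂ = P₁(V₁/V₂)^n = 3590 kPa.
For an ideal gas ΔU = nCvΔT with Cv = (5/2)R = 20.8 J/(mol·K).
ΔU = 2.76×20.8×(800−327) = 27100 J.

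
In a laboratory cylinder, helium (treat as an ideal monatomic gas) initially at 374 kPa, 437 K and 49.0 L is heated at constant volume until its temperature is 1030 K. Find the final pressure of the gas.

882 kPa

Isochoric: V stays 49.0 L; P/T = const ⇒ T₂ = 1030 K, P₂ = 882 kPa.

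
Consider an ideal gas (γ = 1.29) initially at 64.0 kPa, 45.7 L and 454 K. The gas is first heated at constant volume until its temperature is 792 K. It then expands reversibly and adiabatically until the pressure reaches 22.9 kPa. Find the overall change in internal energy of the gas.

n = P₁V₁/(RT₁) = 64.0×45.7/(8.314×454) = 0.775 mol.
Step 1 — Isochoric: V stays 45.7 L; P/T = const ⇒ T₂ = 792 K, P₂ = 112 kPa.
W = 0 (no volume change).
ΔU = nCvΔT = 0.775×28.7×(792−454) = 7510 J.
Q = ΔU = 7510 J.
State after step 1: P = 112 kPa, V = 45.7 L, T = 792 K.
Step 2 — Adiabatic: T₂/T₁ = (P₂/P₁)^((γ−1)/γ) ⇒ T₂ = 792×(0.205)^0.225 = 555 K; V₂ = 156 L.
ΔU = nCvΔT = 0.775×28.7×(555−792) = -5270 J.
Q = 0 for an adiabatic process, so W = −ΔU = 5270 J.
Net over both steps: W = 5270 J, Q = 7510 J, ΔU = 2240 J.

2240 J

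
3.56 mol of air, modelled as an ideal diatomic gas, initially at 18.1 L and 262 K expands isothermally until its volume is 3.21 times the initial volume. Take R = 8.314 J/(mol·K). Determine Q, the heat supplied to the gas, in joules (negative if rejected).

9040 J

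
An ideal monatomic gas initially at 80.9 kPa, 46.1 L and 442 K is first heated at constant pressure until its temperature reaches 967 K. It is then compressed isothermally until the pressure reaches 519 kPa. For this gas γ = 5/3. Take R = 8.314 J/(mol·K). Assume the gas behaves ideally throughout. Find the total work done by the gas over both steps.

n = P₁V₁/(RT₁) = 80.9×46.1/(8.314×442) = 1.01 mol.
Step 1 — Isobaric: P stays 80.9 kPa; V/T = const ⇒ T₂ = 967 K, V₂ = 101 L.
W = PΔV = 80.9×(101−46.1) kPa·L = 4430 J.
ΔU = nCvΔT = 1.01×12.5×(967−442) = 6640 J.
Q = ΔU + W = nCpΔT = 11100 J.
State after step 1: P = 80.9 kPa, V = 101 L, T = 967 K.
Step 2 — Isothermal: T stays 967 K; PV = const ⇒ V₂ = 15.7 L, P₂ = 519 kPa.
ΔU = 0 (ideal gas, T constant).
W = nRT ln(V₂/V₁) = 1.01×8.314×967×ln(0.156) = -15200 J.
Q = ΔU + W = -15200 J.
Net over both steps: W = -10700 J, Q = -4090 J, ΔU = 6640 J.

-10700 J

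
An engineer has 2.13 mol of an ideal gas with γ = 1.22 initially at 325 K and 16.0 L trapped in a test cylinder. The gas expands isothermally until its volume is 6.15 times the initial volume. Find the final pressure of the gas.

P₁ = nRT₁/V₁ = 2.13×8.314×325/16.0 = 360 kPa.
Isothermal: T stays 325 K; PV = const ⇒ V₂ = 98.4 L, P₂ = 58.5 kPa.

58.5 kPa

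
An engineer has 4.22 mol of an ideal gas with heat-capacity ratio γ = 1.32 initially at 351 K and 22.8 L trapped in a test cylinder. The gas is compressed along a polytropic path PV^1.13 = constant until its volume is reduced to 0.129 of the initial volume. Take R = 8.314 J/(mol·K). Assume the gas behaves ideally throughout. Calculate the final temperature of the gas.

458 K

P₁ = nRT₁/V₁ = 4.22×8.314×351/22.8 = 540 kPa.
Polytropic n=1.13: T₂ = T₁(V₁/V₂)^(n−1) = 351×(7.75)^0.13 = 458 K; P₂ = P₁(V₁/V₂)^n = 5460 kPa.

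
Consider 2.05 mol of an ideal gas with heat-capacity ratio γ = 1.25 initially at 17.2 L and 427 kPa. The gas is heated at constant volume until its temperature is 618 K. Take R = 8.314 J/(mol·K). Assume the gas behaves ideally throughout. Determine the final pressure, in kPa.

T₁ = P₁V₁/(nR) = 427×17.2/(2.05×8.314) = 431 K.
Isochoric: V stays 17.2 L; P/T = const ⇒ T₂ = 618 K, P₂ = 612 kPa.

612 kPa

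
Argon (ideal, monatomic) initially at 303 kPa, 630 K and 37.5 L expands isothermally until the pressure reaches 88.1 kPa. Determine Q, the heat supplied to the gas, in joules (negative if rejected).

14000 J

n = P₁V₁/(RT₁) = 303×37.5/(8.314×630) = 2.17 mol.
Isothermal: T stays 630 K; PV = const ⇒ V₂ = 129 L, P₂ = 88.1 kPa.
ΔU = 0 (ideal gas, T constant).
W = nRT ln(V₂/V₁) = 2.17×8.314×630×ln(3.44) = 14000 J.
Q = ΔU + W = 14000 J.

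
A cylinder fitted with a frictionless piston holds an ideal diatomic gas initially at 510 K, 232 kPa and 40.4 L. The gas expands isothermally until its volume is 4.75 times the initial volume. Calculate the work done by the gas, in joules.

14600 J

n = P₁V₁/(RT₁) = 232×40.4/(8.314×510) = 2.21 mol.
Isothermal: T stays 510 K; PV = const ⇒ V₂ = 192 L, P₂ = 48.8 kPa.
W = nRT ln(V₂/V₁) = 2.21×8.314×510×ln(4.75) = 14600 J.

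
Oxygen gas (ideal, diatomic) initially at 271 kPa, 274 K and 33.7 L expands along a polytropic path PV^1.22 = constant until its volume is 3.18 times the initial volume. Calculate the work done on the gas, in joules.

-9330 J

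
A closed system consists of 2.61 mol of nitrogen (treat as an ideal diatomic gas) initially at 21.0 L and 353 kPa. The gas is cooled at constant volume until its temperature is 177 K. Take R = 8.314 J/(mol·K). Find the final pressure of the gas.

T₁ = P₁V₁/(nR) = 353×21.0/(2.61×8.314) = 342 K.
Isochoric: V stays 21.0 L; P/T = const ⇒ T₂ = 177 K, P₂ = 183 kPa.

183 kPa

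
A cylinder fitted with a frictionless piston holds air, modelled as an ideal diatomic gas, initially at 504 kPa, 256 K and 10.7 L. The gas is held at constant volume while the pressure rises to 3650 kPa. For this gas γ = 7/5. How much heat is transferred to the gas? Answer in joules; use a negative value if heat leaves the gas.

84200 J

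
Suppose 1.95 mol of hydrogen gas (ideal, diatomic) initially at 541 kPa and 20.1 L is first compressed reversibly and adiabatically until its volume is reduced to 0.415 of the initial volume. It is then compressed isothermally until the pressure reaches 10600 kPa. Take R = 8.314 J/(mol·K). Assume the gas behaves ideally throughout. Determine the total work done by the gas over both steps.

-38400 J

T₁ = P₁V₁/(nR) = 541×20.1/(1.95×8.314) = 671 K.
Step 1 — Adiabatic: TV^(γ−1) = const ⇒ T₂ = 671×(2.41)^0.400 = 954 K; PV^γ = const ⇒ P₂ = 1850 kPa.
ΔU = nCvΔT = 1.95×20.8×(954−671) = 11500 J.
Q = 0 for an adiabatic process, so W = −ΔU = -11500 J.
State after step 1: P = 1850 kPa, V = 8.34 L, T = 954 K.
Step 2 — Isothermal: T stays 954 K; PV = const ⇒ V₂ = 1.46 L, P₂ = 10600 kPa.
ΔU = 0 (ideal gas, T constant).
W = nRT ln(V₂/V₁) = 1.95×8.314×954×ln(0.175) = -27000 J.
Q = ΔU + W = -27000 J.
Net over both steps: W = -38400 J, Q = -27000 J, ΔU = 11500 J.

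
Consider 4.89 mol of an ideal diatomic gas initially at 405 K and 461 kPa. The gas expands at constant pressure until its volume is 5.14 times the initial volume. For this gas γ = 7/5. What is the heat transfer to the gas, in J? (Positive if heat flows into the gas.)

239000 J

V₁ = nRT₁/P₁ = 4.89×8.314×405/461 = 35.7 L.
Isobaric: P stays 461 kPa; V/T = const ⇒ T₂ = 2080 K, V₂ = 184 L.
W = PΔV = 461×(184−35.7) kPa·L = 68200 J.
ΔU = nCvΔT = 4.89×20.8×(2080−405) = 170000 J.
Q = ΔU + W = nCpΔT = 239000 J.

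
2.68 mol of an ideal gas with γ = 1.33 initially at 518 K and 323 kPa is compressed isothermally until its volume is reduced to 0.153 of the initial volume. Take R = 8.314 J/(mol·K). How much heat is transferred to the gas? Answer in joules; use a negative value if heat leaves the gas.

V₁ = nRT₁/P₁ = 2.68×8.314×518/323 = 35.7 L.
Isothermal: T stays 518 K; PV = const ⇒ V₂ = 5.47 L, P₂ = 2110 kPa.
ΔU = 0 (ideal gas, T constant).
W = nRT ln(V₂/V₁) = 2.68×8.314×518×ln(0.153) = -21700 J.
Q = ΔU + W = -21700 J.

-21700 J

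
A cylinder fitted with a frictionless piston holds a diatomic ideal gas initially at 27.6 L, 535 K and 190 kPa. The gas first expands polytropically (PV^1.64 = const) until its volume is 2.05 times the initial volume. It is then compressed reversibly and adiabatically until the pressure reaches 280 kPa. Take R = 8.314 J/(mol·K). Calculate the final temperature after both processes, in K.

528 K

n = P₁V₁/(RT₁) = 190×27.6/(8.314×535) = 1.18 mol.
Step 1 — Polytropic n=1.64: T₂ = T₁(V₁/V₂)^(n−1) = 535×(0.488)^0.64 = 338 K; P₂ = P₁(V₁/V₂)^n = 58.5 kPa.
W = (P₁V₁−P₂V₂)/(n−1) = (190×27.6−58.5×56.6)/0.64 = 3020 J.
ΔU = nCvΔT = 1.18×20.8×(338−535) = -4830 J.
Q = ΔU + W = -1810 J.
State after step 1: P = 58.5 kPa, V = 56.6 L, T = 338 K.
Step 2 — Adiabatic: T₂/T₁ = (P₂/P₁)^((γ−1)/γ) ⇒ T₂ = 338×(4.78)^0.286 = 528 K; V₂ = 18.5 L.
ΔU = nCvΔT = 1.18×20.8×(528−338) = 4670 J.
Q = 0 for an adiabatic process, so W = −ΔU = -4670 J.
Net over both steps: W = -1650 J, Q = -1810 J, ΔU = -160 J.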